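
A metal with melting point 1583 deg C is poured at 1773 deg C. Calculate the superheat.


Formula: Superheat = T_pour - T_melt
Superheat = 1773 - 1583 = 190 deg C

Answer: 190 deg C


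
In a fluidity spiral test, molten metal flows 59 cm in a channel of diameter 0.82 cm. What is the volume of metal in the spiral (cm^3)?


Formula: V = pi * (d/2)^2 * L  (cylinder volume)
Radius = 0.82/2 = 0.41 cm
V = pi * 0.41^2 * 59 = 31.1580 cm^3

Answer: 31.1580 cm^3


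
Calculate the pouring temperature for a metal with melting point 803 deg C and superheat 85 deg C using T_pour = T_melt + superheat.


Formula: T_pour = T_melt + Superheat
T_pour = 803 + 85 = 888 deg C

Answer: 888 deg C


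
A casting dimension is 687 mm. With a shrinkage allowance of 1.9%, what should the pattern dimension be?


Formula: L_pattern = L_casting * (1 + shrinkage_rate/100)
Shrinkage factor = 1 + 1.9/100 = 1.019
L_pattern = 687 mm * 1.019 = 700.0530 mm

700.0530 mm


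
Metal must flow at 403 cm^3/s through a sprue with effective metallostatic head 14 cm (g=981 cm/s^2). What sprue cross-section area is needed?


Formula: v = sqrt(2*g*h), A = Q/v
Velocity: v = sqrt(2 * 981 * 14) = sqrt(27468) = 165.7347 cm/s
Sprue area: A = Q / v = 403 / 165.7347 = 2.4316 cm^2

Answer: 2.4316 cm^2


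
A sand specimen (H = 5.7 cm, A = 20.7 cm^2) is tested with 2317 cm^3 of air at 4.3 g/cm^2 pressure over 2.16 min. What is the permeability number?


Formula: Permeability Number P = (V * H) / (p * A * t)
Numerator: V * H = 2317 * 5.7 = 13206.9
Denominator: p * A * t = 4.3 * 20.7 * 2.16 = 192.2616
P = 13206.9 / 192.2616 = 68.6923

Answer: 68.6923


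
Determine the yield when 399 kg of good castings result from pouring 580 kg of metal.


Formula: Casting Yield = (W_good / W_total) * 100
Yield = (399 kg / 580 kg) * 100 = 68.7931%

68.7931%


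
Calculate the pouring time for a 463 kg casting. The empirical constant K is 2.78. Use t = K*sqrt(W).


Formula: t = K * sqrt(W)
sqrt(W) = sqrt(463) = 21.51743
t = 2.78 * 21.51743 = 59.8185 s

Answer: 59.8185 s


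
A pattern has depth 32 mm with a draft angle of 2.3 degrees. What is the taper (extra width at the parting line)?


Formula: taper = depth * tan(draft_angle)
tan(2.3 deg) = 0.0401641
taper = 32 mm * 0.0401641 = 1.2853 mm

1.2853 mm


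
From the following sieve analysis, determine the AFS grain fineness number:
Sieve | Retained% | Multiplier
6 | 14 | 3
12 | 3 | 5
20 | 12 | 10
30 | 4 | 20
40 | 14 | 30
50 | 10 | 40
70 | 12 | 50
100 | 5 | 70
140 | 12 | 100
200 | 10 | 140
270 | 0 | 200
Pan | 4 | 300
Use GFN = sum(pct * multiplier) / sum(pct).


Formula: GFN = sum(pct * multiplier) / sum(pct)
sum(pct * multiplier) = 5827
sum(pct) = 100
GFN = 5827 / 100 = 58.27

Answer: 58.27


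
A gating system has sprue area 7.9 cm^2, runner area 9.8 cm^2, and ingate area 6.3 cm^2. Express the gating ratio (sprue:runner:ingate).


Sprue:Runner:Ingate = 1 : 9.8/7.9 : 6.3/7.9 = 1:1.24:0.80

1:1.24:0.80


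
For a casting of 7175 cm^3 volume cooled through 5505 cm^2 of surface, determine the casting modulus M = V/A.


Formula: Casting Modulus M = V / A
M = 7175 cm^3 / 5505 cm^2 = 1.3034 cm


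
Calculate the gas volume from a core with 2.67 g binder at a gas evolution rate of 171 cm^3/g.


Formula: V_gas = W_binder * gas_evolution_rate
V = 2.67 g * 171 cm^3/g = 456.5700 cm^3


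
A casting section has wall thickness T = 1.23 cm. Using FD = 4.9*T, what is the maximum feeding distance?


Formula: FD = 4.9 * T  (riser feeding-distance rule)
FD = 4.9 * 1.23 cm = 6.0270 cm

6.0270 cm


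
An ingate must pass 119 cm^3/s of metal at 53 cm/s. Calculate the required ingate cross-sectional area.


Formula: A_ingate = Q / v  (continuity equation)
A = 119 cm^3/s / 53 cm/s = 2.2453 cm^2

2.2453 cm^2


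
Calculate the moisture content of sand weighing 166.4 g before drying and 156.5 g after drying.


Formula: MC = (W_wet - W_dry) / W_wet * 100
Water mass = 166.4 - 156.5 = 9.9 g
MC = 9.9 / 166.4 * 100 = 5.9495%


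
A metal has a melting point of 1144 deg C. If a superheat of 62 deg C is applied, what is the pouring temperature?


Formula: T_pour = T_melt + Superheat
T_pour = 1144 + 62 = 1206 deg C


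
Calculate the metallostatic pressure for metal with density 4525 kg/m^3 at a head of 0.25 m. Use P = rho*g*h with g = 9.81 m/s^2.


Formula: P = rho * g * h
rho * g = 4525 * 9.81 = 44390.25 N/m^3
P = 44390.25 * 0.25 = 11097.5625 Pa

Final answer: 11097.5625 Pa


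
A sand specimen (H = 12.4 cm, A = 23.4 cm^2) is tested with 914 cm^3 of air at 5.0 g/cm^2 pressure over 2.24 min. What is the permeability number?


Formula: Permeability Number P = (V * H) / (p * A * t)
Numerator: V * H = 914 * 12.4 = 11333.6
Denominator: p * A * t = 5.0 * 23.4 * 2.24 = 262.08
P = 11333.6 / 262.08 = 43.2448

Final answer: 43.2448


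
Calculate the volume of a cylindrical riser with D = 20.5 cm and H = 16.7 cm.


Formula: V = pi * (D/2)^2 * H  (cylinder volume)
Radius = D/2 = 20.5/2 = 10.25 cm
V = pi * 10.25^2 * 16.7 = 5512.0618 cm^3

5512.0618 cm^3


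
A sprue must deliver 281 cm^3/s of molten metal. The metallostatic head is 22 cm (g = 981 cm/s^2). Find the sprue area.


Formula: v = sqrt(2*g*h), A = Q/v
Velocity: v = sqrt(2 * 981 * 22) = sqrt(43164) = 207.7595 cm/s
Sprue area: A = Q / v = 281 / 207.7595 = 1.3525 cm^2

1.3525 cm^2


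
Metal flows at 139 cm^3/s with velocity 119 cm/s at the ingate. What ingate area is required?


Formula: A_ingate = Q / v  (continuity equation)
A = 139 cm^3/s / 119 cm/s = 1.1681 cm^2

Answer: 1.1681 cm^2


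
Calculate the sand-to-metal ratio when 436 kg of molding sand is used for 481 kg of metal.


Formula: Sand-to-Metal Ratio = W_sand / W_metal
Ratio = 436 kg / 481 kg = 0.9064


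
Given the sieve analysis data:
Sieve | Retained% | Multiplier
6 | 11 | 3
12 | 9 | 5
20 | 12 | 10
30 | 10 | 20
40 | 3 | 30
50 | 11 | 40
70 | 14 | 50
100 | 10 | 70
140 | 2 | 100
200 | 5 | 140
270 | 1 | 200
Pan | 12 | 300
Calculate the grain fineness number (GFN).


Formula: GFN = sum(pct * multiplier) / sum(pct)
sum(pct * multiplier) = 7028
sum(pct) = 100
GFN = 7028 / 100 = 70.28

70.28


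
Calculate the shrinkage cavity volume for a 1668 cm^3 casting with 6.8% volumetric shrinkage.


Formula: V_shrink = V_casting * shrinkage_pct / 100
V_shrink = 1668 cm^3 * 6.8 / 100 = 113.4240 cm^3


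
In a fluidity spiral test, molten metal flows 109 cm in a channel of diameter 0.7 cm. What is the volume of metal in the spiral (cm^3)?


Formula: V = pi * (d/2)^2 * L  (cylinder volume)
Radius = 0.7/2 = 0.35 cm
V = pi * 0.35^2 * 109 = 41.9481 cm^3

Final answer: 41.9481 cm^3


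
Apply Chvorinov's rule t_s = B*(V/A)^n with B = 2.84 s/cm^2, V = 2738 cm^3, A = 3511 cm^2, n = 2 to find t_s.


Formula: t_s = B * (V/A)^n  (Chvorinov's rule, n=2)
Modulus M = V/A = 2738/3511 = 0.779835 cm
M^2 = 0.779835^2 = 0.608143 cm^2
t_s = 2.84 * 0.608143 = 1.7271 s

Answer: 1.7271 s


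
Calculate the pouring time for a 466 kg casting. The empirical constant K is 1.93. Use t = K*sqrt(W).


Formula: t = K * sqrt(W)
sqrt(W) = sqrt(466) = 21.58703
t = 1.93 * 21.58703 = 41.6630 s


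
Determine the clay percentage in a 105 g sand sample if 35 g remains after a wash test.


Formula: Clay% = (W_total - W_washed) / W_total * 100
Clay mass = 105 - 35 = 70 g
Clay% = 70 / 105 * 100 = 66.6667%

Answer: 66.6667%


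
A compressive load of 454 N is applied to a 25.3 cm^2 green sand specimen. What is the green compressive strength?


Formula: Compressive Strength = Force / Area
Strength = 454 N / 25.3 cm^2 = 17.9447 N/cm^2

17.9447 N/cm^2


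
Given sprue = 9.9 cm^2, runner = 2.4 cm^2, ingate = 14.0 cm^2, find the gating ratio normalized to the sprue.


Sprue:Runner:Ingate = 1 : 2.4/9.9 : 14.0/9.9 = 1:0.24:1.41

1:0.24:1.41


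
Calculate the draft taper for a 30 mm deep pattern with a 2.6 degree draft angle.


Formula: taper = depth * tan(draft_angle)
tan(2.6 deg) = 0.0454097
taper = 30 mm * 0.0454097 = 1.3623 mm


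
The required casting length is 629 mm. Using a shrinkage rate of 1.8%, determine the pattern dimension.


Formula: L_pattern = L_casting * (1 + shrinkage_rate/100)
Shrinkage factor = 1 + 1.8/100 = 1.018
L_pattern = 629 mm * 1.018 = 640.3220 mm

640.3220 mm


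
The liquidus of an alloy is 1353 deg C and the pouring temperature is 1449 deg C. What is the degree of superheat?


Formula: Superheat = T_pour - T_melt
Superheat = 1449 - 1353 = 96 deg C

Answer: 96 deg C


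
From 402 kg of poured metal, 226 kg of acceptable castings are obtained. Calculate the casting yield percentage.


Formula: Casting Yield = (W_good / W_total) * 100
Yield = (226 kg / 402 kg) * 100 = 56.2189%

56.2189%


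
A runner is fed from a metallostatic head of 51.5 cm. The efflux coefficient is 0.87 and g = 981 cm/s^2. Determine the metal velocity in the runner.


Formula: v = Cd * sqrt(2 * g * h)  (Torricelli with discharge coefficient)
2*g*h = 2 * 981 * 51.5 = 101043.0 cm^2/s^2
sqrt(101043.0) = 317.87262 cm/s
v = 0.87 * 317.87262 = 276.5492 cm/s

Answer: 276.5492 cm/s


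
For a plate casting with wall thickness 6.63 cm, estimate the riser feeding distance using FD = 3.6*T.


Formula: FD = 3.6 * T  (riser feeding-distance rule)
FD = 3.6 * 6.63 cm = 23.8680 cm

Final answer: 23.8680 cm


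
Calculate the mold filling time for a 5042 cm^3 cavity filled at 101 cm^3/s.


Formula: t_fill = V_mold / Q_flow
t = 5042 cm^3 / 101 cm^3/s = 49.9208 s


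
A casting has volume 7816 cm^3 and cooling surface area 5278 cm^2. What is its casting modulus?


Formula: Casting Modulus M = V / A
M = 7816 cm^3 / 5278 cm^2 = 1.4809 cm

Final answer: 1.4809 cm


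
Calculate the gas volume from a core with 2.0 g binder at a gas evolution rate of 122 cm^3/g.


Formula: V_gas = W_binder * gas_evolution_rate
V = 2.0 g * 122 cm^3/g = 244.0000 cm^3

244.0000 cm^3


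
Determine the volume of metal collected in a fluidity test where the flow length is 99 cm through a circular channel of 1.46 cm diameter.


Formula: V = pi * (d/2)^2 * L  (cylinder volume)
Radius = 1.46/2 = 0.73 cm
V = pi * 0.73^2 * 99 = 165.7413 cm^3

165.7413 cm^3


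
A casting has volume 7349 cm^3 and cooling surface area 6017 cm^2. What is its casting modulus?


Formula: Casting Modulus M = V / A
M = 7349 cm^3 / 6017 cm^2 = 1.2214 cm

1.2214 cm


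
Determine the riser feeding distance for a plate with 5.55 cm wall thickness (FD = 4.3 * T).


Formula: FD = 4.3 * T  (riser feeding-distance rule)
FD = 4.3 * 5.55 cm = 23.8650 cm

23.8650 cm


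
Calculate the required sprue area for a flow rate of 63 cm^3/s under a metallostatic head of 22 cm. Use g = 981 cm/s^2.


Formula: v = sqrt(2*g*h), A = Q/v
Velocity: v = sqrt(2 * 981 * 22) = sqrt(43164) = 207.7595 cm/s
Sprue area: A = Q / v = 63 / 207.7595 = 0.3032 cm^2


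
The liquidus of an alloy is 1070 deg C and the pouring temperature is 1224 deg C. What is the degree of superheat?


Formula: Superheat = T_pour - T_melt
Superheat = 1224 - 1070 = 154 deg C

Answer: 154 deg C


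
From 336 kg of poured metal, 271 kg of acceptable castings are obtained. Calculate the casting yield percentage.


Formula: Casting Yield = (W_good / W_total) * 100
Yield = (271 kg / 336 kg) * 100 = 80.6548%

Answer: 80.6548%


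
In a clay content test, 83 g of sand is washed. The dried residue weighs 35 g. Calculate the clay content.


Formula: Clay% = (W_total - W_washed) / W_total * 100
Clay mass = 83 - 35 = 48 g
Clay% = 48 / 83 * 100 = 57.8313%

57.8313%


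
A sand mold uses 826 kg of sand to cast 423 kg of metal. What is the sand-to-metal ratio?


Formula: Sand-to-Metal Ratio = W_sand / W_metal
Ratio = 826 kg / 423 kg = 1.9527

Final answer: 1.9527


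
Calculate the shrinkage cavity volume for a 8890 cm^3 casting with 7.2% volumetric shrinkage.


Formula: V_shrink = V_casting * shrinkage_pct / 100
V_shrink = 8890 cm^3 * 7.2 / 100 = 640.0800 cm^3

Final answer: 640.0800 cm^3


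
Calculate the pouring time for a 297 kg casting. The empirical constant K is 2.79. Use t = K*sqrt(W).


Formula: t = K * sqrt(W)
sqrt(W) = sqrt(297) = 17.23369
t = 2.79 * 17.23369 = 48.0820 s

48.0820 s


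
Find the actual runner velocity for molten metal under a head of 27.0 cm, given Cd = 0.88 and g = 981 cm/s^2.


Formula: v = Cd * sqrt(2 * g * h)  (Torricelli with discharge coefficient)
2*g*h = 2 * 981 * 27.0 = 52974.0 cm^2/s^2
sqrt(52974.0) = 230.16081 cm/s
v = 0.88 * 230.16081 = 202.5415 cm/s

Final answer: 202.5415 cm/s


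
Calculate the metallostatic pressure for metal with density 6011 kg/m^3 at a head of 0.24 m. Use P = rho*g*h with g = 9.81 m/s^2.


Formula: P = rho * g * h
rho * g = 6011 * 9.81 = 58967.91 N/m^3
P = 58967.91 * 0.24 = 14152.2984 Pa


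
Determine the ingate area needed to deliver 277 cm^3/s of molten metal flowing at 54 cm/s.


Formula: A_ingate = Q / v  (continuity equation)
A = 277 cm^3/s / 54 cm/s = 5.1296 cm^2

Final answer: 5.1296 cm^2


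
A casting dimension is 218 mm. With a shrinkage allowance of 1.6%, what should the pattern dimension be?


Formula: L_pattern = L_casting * (1 + shrinkage_rate/100)
Shrinkage factor = 1 + 1.6/100 = 1.016
L_pattern = 218 mm * 1.016 = 221.4880 mm


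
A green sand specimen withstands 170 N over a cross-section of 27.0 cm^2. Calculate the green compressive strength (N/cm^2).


Formula: Compressive Strength = Force / Area
Strength = 170 N / 27.0 cm^2 = 6.2963 N/cm^2

Answer: 6.2963 N/cm^2


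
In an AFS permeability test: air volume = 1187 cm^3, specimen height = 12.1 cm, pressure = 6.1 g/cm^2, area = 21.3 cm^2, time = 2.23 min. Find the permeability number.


Formula: Permeability Number P = (V * H) / (p * A * t)
Numerator: V * H = 1187 * 12.1 = 14362.7
Denominator: p * A * t = 6.1 * 21.3 * 2.23 = 289.7439
P = 14362.7 / 289.7439 = 49.5703


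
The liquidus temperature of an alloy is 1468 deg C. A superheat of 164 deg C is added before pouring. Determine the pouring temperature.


Formula: T_pour = T_melt + Superheat
T_pour = 1468 + 164 = 1632 deg C

Final answer: 1632 deg C


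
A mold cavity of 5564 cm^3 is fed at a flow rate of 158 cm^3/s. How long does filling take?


Formula: t_fill = V_mold / Q_flow
t = 5564 cm^3 / 158 cm^3/s = 35.2152 s

Answer: 35.2152 s


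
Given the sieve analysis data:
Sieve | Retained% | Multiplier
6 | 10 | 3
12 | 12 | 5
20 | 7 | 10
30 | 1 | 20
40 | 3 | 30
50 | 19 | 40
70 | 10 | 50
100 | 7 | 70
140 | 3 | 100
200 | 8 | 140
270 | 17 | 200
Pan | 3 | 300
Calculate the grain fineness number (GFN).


Formula: GFN = sum(pct * multiplier) / sum(pct)
sum(pct * multiplier) = 7740
sum(pct) = 100
GFN = 7740 / 100 = 77.40

Final answer: 77.40


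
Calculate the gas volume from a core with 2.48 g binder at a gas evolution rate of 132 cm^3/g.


Formula: V_gas = W_binder * gas_evolution_rate
V = 2.48 g * 132 cm^3/g = 327.3600 cm^3


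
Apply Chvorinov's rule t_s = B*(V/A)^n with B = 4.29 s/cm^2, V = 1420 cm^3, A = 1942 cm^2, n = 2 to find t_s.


Formula: t_s = B * (V/A)^n  (Chvorinov's rule, n=2)
Modulus M = V/A = 1420/1942 = 0.731205 cm
M^2 = 0.731205^2 = 0.534661 cm^2
t_s = 4.29 * 0.534661 = 2.2937 s


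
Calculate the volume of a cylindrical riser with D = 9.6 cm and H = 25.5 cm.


Formula: V = pi * (D/2)^2 * H  (cylinder volume)
Radius = D/2 = 9.6/2 = 4.8 cm
V = pi * 4.8^2 * 25.5 = 1845.7485 cm^3

1845.7485 cm^3


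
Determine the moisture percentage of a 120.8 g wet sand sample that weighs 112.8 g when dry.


Formula: MC = (W_wet - W_dry) / W_wet * 100
Water mass = 120.8 - 112.8 = 8.0 g
MC = 8.0 / 120.8 * 100 = 6.6225%


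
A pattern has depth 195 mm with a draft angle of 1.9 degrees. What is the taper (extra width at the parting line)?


Formula: taper = depth * tan(draft_angle)
tan(1.9 deg) = 0.0331734
taper = 195 mm * 0.0331734 = 6.4688 mm

6.4688 mm


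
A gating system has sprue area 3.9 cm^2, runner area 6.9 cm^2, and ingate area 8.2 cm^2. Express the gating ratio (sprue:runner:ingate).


Sprue:Runner:Ingate = 1 : 6.9/3.9 : 8.2/3.9 = 1:1.77:2.10


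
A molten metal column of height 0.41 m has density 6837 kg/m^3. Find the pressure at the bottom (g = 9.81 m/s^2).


Formula: P = rho * g * h
rho * g = 6837 * 9.81 = 67070.97 N/m^3
P = 67070.97 * 0.41 = 27499.0977 Pa


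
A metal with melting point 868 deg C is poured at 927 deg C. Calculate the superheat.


Formula: Superheat = T_pour - T_melt
Superheat = 927 - 868 = 59 deg C

59 deg C


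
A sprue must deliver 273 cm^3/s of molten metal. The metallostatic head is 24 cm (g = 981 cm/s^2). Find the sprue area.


Formula: v = sqrt(2*g*h), A = Q/v
Velocity: v = sqrt(2 * 981 * 24) = sqrt(47088) = 216.9977 cm/s
Sprue area: A = Q / v = 273 / 216.9977 = 1.2581 cm^2

1.2581 cm^2


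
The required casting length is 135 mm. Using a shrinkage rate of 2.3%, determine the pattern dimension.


Formula: L_pattern = L_casting * (1 + shrinkage_rate/100)
Shrinkage factor = 1 + 2.3/100 = 1.023
L_pattern = 135 mm * 1.023 = 138.1050 mm


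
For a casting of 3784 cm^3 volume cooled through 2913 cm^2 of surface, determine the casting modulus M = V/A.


Formula: Casting Modulus M = V / A
M = 3784 cm^3 / 2913 cm^2 = 1.2990 cm

1.2990 cm


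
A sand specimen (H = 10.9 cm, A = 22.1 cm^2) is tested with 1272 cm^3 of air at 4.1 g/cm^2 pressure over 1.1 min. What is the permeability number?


Formula: Permeability Number P = (V * H) / (p * A * t)
Numerator: V * H = 1272 * 10.9 = 13864.8
Denominator: p * A * t = 4.1 * 22.1 * 1.1 = 99.671
P = 13864.8 / 99.671 = 139.1057

139.1057


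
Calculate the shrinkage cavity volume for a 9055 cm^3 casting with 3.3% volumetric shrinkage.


Formula: V_shrink = V_casting * shrinkage_pct / 100
V_shrink = 9055 cm^3 * 3.3 / 100 = 298.8150 cm^3

298.8150 cm^3


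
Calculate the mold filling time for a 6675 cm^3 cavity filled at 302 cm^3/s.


Formula: t_fill = V_mold / Q_flow
t = 6675 cm^3 / 302 cm^3/s = 22.1026 s


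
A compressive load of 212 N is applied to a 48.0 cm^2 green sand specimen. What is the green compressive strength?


Formula: Compressive Strength = Force / Area
Strength = 212 N / 48.0 cm^2 = 4.4167 N/cm^2


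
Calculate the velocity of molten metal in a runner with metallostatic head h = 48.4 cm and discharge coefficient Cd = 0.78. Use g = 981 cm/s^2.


Formula: v = Cd * sqrt(2 * g * h)  (Torricelli with discharge coefficient)
2*g*h = 2 * 981 * 48.4 = 94960.8 cm^2/s^2
sqrt(94960.8) = 308.15710 cm/s
v = 0.78 * 308.15710 = 240.3625 cm/s

Answer: 240.3625 cm/s


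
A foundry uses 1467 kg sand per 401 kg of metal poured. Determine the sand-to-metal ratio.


Formula: Sand-to-Metal Ratio = W_sand / W_metal
Ratio = 1467 kg / 401 kg = 3.6584

Answer: 3.6584


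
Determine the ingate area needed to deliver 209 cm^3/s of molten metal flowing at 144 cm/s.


Formula: A_ingate = Q / v  (continuity equation)
A = 209 cm^3/s / 144 cm/s = 1.4514 cm^2

1.4514 cm^2


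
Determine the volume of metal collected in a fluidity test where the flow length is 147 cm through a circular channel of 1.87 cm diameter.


Formula: V = pi * (d/2)^2 * L  (cylinder volume)
Radius = 1.87/2 = 0.935 cm
V = pi * 0.935^2 * 147 = 403.7294 cm^3

Answer: 403.7294 cm^3


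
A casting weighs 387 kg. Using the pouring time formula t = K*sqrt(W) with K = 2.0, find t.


Formula: t = K * sqrt(W)
sqrt(W) = sqrt(387) = 19.67232
t = 2.0 * 19.67232 = 39.3446 s

39.3446 s


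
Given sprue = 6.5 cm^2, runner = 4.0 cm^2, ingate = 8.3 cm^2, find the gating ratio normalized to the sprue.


Sprue:Runner:Ingate = 1 : 4.0/6.5 : 8.3/6.5 = 1:0.62:1.28

Final answer: 1:0.62:1.28


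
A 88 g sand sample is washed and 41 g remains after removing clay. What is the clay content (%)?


Formula: Clay% = (W_total - W_washed) / W_total * 100
Clay mass = 88 - 41 = 47 g
Clay% = 47 / 88 * 100 = 53.4091%

Answer: 53.4091%


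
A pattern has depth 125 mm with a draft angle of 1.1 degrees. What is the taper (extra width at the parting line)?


Formula: taper = depth * tan(draft_angle)
tan(1.1 deg) = 0.0192010
taper = 125 mm * 0.0192010 = 2.4001 mm

2.4001 mm


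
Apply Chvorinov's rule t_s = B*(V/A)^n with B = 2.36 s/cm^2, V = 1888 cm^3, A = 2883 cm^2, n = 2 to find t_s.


Formula: t_s = B * (V/A)^n  (Chvorinov's rule, n=2)
Modulus M = V/A = 1888/2883 = 0.654873 cm
M^2 = 0.654873^2 = 0.428859 cm^2
t_s = 2.36 * 0.428859 = 1.0121 s

1.0121 s


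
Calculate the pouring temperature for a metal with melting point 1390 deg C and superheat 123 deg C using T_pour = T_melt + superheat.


Formula: T_pour = T_melt + Superheat
T_pour = 1390 + 123 = 1513 deg C

Answer: 1513 deg C


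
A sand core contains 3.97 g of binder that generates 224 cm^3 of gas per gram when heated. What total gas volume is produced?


Formula: V_gas = W_binder * gas_evolution_rate
V = 3.97 g * 224 cm^3/g = 889.2800 cm^3

889.2800 cm^3


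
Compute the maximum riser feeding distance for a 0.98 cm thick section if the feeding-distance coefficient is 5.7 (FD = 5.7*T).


Formula: FD = 5.7 * T  (riser feeding-distance rule)
FD = 5.7 * 0.98 cm = 5.5860 cm

Final answer: 5.5860 cm


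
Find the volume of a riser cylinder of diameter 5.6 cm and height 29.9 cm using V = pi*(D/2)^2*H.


Formula: V = pi * (D/2)^2 * H  (cylinder volume)
Radius = D/2 = 5.6/2 = 2.8 cm
V = pi * 2.8^2 * 29.9 = 736.4396 cm^3

736.4396 cm^3


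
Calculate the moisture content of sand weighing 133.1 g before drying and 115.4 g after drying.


Formula: MC = (W_wet - W_dry) / W_wet * 100
Water mass = 133.1 - 115.4 = 17.7 g
MC = 17.7 / 133.1 * 100 = 13.2983%

Final answer: 13.2983%


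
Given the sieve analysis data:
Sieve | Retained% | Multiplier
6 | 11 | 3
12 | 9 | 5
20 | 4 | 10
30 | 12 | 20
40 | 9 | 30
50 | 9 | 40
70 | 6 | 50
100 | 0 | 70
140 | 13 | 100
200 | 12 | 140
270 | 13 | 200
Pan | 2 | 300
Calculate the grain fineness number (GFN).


Formula: GFN = sum(pct * multiplier) / sum(pct)
sum(pct * multiplier) = 7468
sum(pct) = 100
GFN = 7468 / 100 = 74.68


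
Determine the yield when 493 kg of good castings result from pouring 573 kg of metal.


Formula: Casting Yield = (W_good / W_total) * 100
Yield = (493 kg / 573 kg) * 100 = 86.0384%

86.0384%


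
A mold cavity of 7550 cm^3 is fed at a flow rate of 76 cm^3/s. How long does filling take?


Formula: t_fill = V_mold / Q_flow
t = 7550 cm^3 / 76 cm^3/s = 99.3421 s

Final answer: 99.3421 s


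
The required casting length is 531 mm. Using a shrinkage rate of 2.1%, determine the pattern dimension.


Formula: L_pattern = L_casting * (1 + shrinkage_rate/100)
Shrinkage factor = 1 + 2.1/100 = 1.021
L_pattern = 531 mm * 1.021 = 542.1510 mm


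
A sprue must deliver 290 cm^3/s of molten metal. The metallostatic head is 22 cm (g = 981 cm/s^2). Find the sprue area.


Formula: v = sqrt(2*g*h), A = Q/v
Velocity: v = sqrt(2 * 981 * 22) = sqrt(43164) = 207.7595 cm/s
Sprue area: A = Q / v = 290 / 207.7595 = 1.3958 cm^2

Answer: 1.3958 cm^2


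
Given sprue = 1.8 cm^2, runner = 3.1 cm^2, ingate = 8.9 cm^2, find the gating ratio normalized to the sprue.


Sprue:Runner:Ingate = 1 : 3.1/1.8 : 8.9/1.8 = 1:1.72:4.94

Answer: 1:1.72:4.94


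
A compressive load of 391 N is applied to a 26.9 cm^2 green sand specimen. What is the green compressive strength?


Formula: Compressive Strength = Force / Area
Strength = 391 N / 26.9 cm^2 = 14.5353 N/cm^2

14.5353 N/cm^2


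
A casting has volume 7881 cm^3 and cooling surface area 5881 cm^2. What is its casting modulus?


Formula: Casting Modulus M = V / A
M = 7881 cm^3 / 5881 cm^2 = 1.3401 cm


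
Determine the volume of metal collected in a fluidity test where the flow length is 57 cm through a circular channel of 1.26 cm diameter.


Formula: V = pi * (d/2)^2 * L  (cylinder volume)
Radius = 1.26/2 = 0.63 cm
V = pi * 0.63^2 * 57 = 71.0732 cm^3


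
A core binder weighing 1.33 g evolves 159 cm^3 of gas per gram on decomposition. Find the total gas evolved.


Formula: V_gas = W_binder * gas_evolution_rate
V = 1.33 g * 159 cm^3/g = 211.4700 cm^3

Answer: 211.4700 cm^3


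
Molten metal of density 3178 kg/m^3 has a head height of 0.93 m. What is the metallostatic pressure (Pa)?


Formula: P = rho * g * h
rho * g = 3178 * 9.81 = 31176.18 N/m^3
P = 31176.18 * 0.93 = 28993.8474 Pa

Answer: 28993.8474 Pa


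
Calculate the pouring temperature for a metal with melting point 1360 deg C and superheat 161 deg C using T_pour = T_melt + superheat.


Formula: T_pour = T_melt + Superheat
T_pour = 1360 + 161 = 1521 deg C

Answer: 1521 deg C


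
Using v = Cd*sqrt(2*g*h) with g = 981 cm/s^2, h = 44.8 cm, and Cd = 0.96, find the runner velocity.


Formula: v = Cd * sqrt(2 * g * h)  (Torricelli with discharge coefficient)
2*g*h = 2 * 981 * 44.8 = 87897.6 cm^2/s^2
sqrt(87897.6) = 296.47529 cm/s
v = 0.96 * 296.47529 = 284.6163 cm/s

284.6163 cm/s


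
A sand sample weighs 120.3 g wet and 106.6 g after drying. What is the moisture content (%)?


Formula: MC = (W_wet - W_dry) / W_wet * 100
Water mass = 120.3 - 106.6 = 13.7 g
MC = 13.7 / 120.3 * 100 = 11.3882%

Final answer: 11.3882%


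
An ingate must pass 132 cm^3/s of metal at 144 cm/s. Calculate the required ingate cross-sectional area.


Formula: A_ingate = Q / v  (continuity equation)
A = 132 cm^3/s / 144 cm/s = 0.9167 cm^2

Final answer: 0.9167 cm^2


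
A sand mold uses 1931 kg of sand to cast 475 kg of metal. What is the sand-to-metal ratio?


Formula: Sand-to-Metal Ratio = W_sand / W_metal
Ratio = 1931 kg / 475 kg = 4.0653

Final answer: 4.0653


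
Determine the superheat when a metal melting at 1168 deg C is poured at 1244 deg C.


Formula: Superheat = T_pour - T_melt
Superheat = 1244 - 1168 = 76 deg C


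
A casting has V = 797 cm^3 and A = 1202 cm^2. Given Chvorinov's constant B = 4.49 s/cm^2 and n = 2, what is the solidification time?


Formula: t_s = B * (V/A)^n  (Chvorinov's rule, n=2)
Modulus M = V/A = 797/1202 = 0.663062 cm
M^2 = 0.663062^2 = 0.439651 cm^2
t_s = 4.49 * 0.439651 = 1.9740 s


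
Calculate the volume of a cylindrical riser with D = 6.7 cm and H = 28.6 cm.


Formula: V = pi * (D/2)^2 * H  (cylinder volume)
Radius = D/2 = 6.7/2 = 3.35 cm
V = pi * 3.35^2 * 28.6 = 1008.3366 cm^3


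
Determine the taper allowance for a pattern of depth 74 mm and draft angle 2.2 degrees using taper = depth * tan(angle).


Formula: taper = depth * tan(draft_angle)
tan(2.2 deg) = 0.0384161
taper = 74 mm * 0.0384161 = 2.8428 mm


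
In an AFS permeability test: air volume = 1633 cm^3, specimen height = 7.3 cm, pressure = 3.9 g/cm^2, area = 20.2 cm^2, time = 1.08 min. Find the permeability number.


Formula: Permeability Number P = (V * H) / (p * A * t)
Numerator: V * H = 1633 * 7.3 = 11920.9
Denominator: p * A * t = 3.9 * 20.2 * 1.08 = 85.0824
P = 11920.9 / 85.0824 = 140.1101

Answer: 140.1101


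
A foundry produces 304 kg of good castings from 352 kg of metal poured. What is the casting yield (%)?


Formula: Casting Yield = (W_good / W_total) * 100
Yield = (304 kg / 352 kg) * 100 = 86.3636%

86.3636%


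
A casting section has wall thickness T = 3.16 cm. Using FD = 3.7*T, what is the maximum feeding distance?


Formula: FD = 3.7 * T  (riser feeding-distance rule)
FD = 3.7 * 3.16 cm = 11.6920 cm


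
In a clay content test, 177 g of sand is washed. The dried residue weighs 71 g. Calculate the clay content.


Formula: Clay% = (W_total - W_washed) / W_total * 100
Clay mass = 177 - 71 = 106 g
Clay% = 106 / 177 * 100 = 59.8870%

Final answer: 59.8870%


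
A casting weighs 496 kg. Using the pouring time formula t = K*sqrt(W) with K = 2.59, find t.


Formula: t = K * sqrt(W)
sqrt(W) = sqrt(496) = 22.27106
t = 2.59 * 22.27106 = 57.6820 s

57.6820 s


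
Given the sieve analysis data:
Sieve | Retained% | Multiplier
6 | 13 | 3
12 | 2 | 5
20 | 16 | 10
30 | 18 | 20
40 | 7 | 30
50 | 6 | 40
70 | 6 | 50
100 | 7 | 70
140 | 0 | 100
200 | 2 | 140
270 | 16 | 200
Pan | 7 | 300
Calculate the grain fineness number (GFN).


Formula: GFN = sum(pct * multiplier) / sum(pct)
sum(pct * multiplier) = 7389
sum(pct) = 100
GFN = 7389 / 100 = 73.89

Answer: 73.89


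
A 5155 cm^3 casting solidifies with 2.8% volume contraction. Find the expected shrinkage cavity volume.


Formula: V_shrink = V_casting * shrinkage_pct / 100
V_shrink = 5155 cm^3 * 2.8 / 100 = 144.3400 cm^3


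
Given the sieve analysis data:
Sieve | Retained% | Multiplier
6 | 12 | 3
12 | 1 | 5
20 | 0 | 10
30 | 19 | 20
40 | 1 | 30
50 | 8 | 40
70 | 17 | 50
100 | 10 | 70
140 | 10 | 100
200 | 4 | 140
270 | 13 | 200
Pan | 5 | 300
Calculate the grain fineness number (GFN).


Formula: GFN = sum(pct * multiplier) / sum(pct)
sum(pct * multiplier) = 7981
sum(pct) = 100
GFN = 7981 / 100 = 79.81


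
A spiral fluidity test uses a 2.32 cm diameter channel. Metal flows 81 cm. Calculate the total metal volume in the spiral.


Formula: V = pi * (d/2)^2 * L  (cylinder volume)
Radius = 2.32/2 = 1.16 cm
V = pi * 1.16^2 * 81 = 342.4135 cm^3

Final answer: 342.4135 cm^3


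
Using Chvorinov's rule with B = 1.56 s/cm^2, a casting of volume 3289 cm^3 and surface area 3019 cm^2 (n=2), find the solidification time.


Formula: t_s = B * (V/A)^n  (Chvorinov's rule, n=2)
Modulus M = V/A = 3289/3019 = 1.089434 cm
M^2 = 1.089434^2 = 1.186866 cm^2
t_s = 1.56 * 1.186866 = 1.8515 s

1.8515 s


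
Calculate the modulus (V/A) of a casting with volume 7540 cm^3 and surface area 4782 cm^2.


Formula: Casting Modulus M = V / A
M = 7540 cm^3 / 4782 cm^2 = 1.5767 cm

Final answer: 1.5767 cm


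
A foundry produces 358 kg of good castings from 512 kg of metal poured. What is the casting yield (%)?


Formula: Casting Yield = (W_good / W_total) * 100
Yield = (358 kg / 512 kg) * 100 = 69.9219%


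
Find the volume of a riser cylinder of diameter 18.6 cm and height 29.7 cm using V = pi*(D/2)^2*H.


Formula: V = pi * (D/2)^2 * H  (cylinder volume)
Radius = D/2 = 18.6/2 = 9.3 cm
V = pi * 9.3^2 * 29.7 = 8069.9756 cm^3

Final answer: 8069.9756 cm^3


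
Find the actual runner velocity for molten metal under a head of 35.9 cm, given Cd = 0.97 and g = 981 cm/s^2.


Formula: v = Cd * sqrt(2 * g * h)  (Torricelli with discharge coefficient)
2*g*h = 2 * 981 * 35.9 = 70435.8 cm^2/s^2
sqrt(70435.8) = 265.39744 cm/s
v = 0.97 * 265.39744 = 257.4355 cm/s

257.4355 cm/s


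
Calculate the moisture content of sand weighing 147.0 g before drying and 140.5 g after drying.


Formula: MC = (W_wet - W_dry) / W_wet * 100
Water mass = 147.0 - 140.5 = 6.5 g
MC = 6.5 / 147.0 * 100 = 4.4218%

4.4218%


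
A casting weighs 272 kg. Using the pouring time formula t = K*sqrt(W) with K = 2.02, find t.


Formula: t = K * sqrt(W)
sqrt(W) = sqrt(272) = 16.49242
t = 2.02 * 16.49242 = 33.3147 s

33.3147 s


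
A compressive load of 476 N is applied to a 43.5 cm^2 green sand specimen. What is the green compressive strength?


Formula: Compressive Strength = Force / Area
Strength = 476 N / 43.5 cm^2 = 10.9425 N/cm^2

Final answer: 10.9425 N/cm^2


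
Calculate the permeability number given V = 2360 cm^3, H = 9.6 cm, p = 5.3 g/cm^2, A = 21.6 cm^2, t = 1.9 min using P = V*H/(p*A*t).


Formula: Permeability Number P = (V * H) / (p * A * t)
Numerator: V * H = 2360 * 9.6 = 22656.0
Denominator: p * A * t = 5.3 * 21.6 * 1.9 = 217.512
P = 22656.0 / 217.512 = 104.1598

Final answer: 104.1598


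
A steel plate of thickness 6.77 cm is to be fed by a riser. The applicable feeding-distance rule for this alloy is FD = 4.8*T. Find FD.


Formula: FD = 4.8 * T  (riser feeding-distance rule)
FD = 4.8 * 6.77 cm = 32.4960 cm

Final answer: 32.4960 cm


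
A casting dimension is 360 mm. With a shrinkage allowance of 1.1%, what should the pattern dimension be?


Formula: L_pattern = L_casting * (1 + shrinkage_rate/100)
Shrinkage factor = 1 + 1.1/100 = 1.011
L_pattern = 360 mm * 1.011 = 363.9600 mm

Final answer: 363.9600 mm


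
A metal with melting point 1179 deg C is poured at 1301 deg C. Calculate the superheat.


Formula: Superheat = T_pour - T_melt
Superheat = 1301 - 1179 = 122 deg C

Answer: 122 deg C


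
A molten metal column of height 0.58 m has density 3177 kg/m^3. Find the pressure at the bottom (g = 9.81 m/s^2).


Formula: P = rho * g * h
rho * g = 3177 * 9.81 = 31166.37 N/m^3
P = 31166.37 * 0.58 = 18076.4946 Pa

Answer: 18076.4946 Pa


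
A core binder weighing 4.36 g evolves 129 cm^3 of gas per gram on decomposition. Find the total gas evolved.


Formula: V_gas = W_binder * gas_evolution_rate
V = 4.36 g * 129 cm^3/g = 562.4400 cm^3

562.4400 cm^3


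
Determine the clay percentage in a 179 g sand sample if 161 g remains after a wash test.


Formula: Clay% = (W_total - W_washed) / W_total * 100
Clay mass = 179 - 161 = 18 g
Clay% = 18 / 179 * 100 = 10.0559%

Final answer: 10.0559%


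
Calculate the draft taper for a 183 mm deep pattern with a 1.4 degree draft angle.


Formula: taper = depth * tan(draft_angle)
tan(1.4 deg) = 0.0244395
taper = 183 mm * 0.0244395 = 4.4724 mm

Answer: 4.4724 mm


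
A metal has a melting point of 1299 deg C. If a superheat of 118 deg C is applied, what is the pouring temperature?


Formula: T_pour = T_melt + Superheat
T_pour = 1299 + 118 = 1417 deg C

Final answer: 1417 deg C


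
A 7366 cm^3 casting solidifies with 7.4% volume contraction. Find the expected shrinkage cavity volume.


Formula: V_shrink = V_casting * shrinkage_pct / 100
V_shrink = 7366 cm^3 * 7.4 / 100 = 545.0840 cm^3

Answer: 545.0840 cm^3


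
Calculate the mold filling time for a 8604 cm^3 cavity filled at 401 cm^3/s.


Formula: t_fill = V_mold / Q_flow
t = 8604 cm^3 / 401 cm^3/s = 21.4564 s

Final answer: 21.4564 s


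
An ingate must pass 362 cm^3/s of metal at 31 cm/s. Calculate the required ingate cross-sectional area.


Formula: A_ingate = Q / v  (continuity equation)
A = 362 cm^3/s / 31 cm/s = 11.6774 cm^2

Final answer: 11.6774 cm^2


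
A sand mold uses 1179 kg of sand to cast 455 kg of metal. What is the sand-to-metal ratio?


Formula: Sand-to-Metal Ratio = W_sand / W_metal
Ratio = 1179 kg / 455 kg = 2.5912


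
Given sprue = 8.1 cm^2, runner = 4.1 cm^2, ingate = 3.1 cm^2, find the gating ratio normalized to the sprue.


Sprue:Runner:Ingate = 1 : 4.1/8.1 : 3.1/8.1 = 1:0.51:0.38

Answer: 1:0.51:0.38


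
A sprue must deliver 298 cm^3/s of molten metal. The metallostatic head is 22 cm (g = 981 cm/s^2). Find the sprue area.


Formula: v = sqrt(2*g*h), A = Q/v
Velocity: v = sqrt(2 * 981 * 22) = sqrt(43164) = 207.7595 cm/s
Sprue area: A = Q / v = 298 / 207.7595 = 1.4344 cm^2

Answer: 1.4344 cm^2


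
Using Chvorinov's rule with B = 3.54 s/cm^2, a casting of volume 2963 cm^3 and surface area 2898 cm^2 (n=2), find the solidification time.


Formula: t_s = B * (V/A)^n  (Chvorinov's rule, n=2)
Modulus M = V/A = 2963/2898 = 1.022429 cm
M^2 = 1.022429^2 = 1.045361 cm^2
t_s = 3.54 * 1.045361 = 3.7006 s

Answer: 3.7006 s


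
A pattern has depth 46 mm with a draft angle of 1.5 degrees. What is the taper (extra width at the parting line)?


Formula: taper = depth * tan(draft_angle)
tan(1.5 deg) = 0.0261859
taper = 46 mm * 0.0261859 = 1.2046 mm

Answer: 1.2046 mm


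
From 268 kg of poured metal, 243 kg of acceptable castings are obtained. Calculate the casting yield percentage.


Formula: Casting Yield = (W_good / W_total) * 100
Yield = (243 kg / 268 kg) * 100 = 90.6716%

Final answer: 90.6716%


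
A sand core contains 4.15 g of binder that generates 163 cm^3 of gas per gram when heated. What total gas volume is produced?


Formula: V_gas = W_binder * gas_evolution_rate
V = 4.15 g * 163 cm^3/g = 676.4500 cm^3

Final answer: 676.4500 cm^3


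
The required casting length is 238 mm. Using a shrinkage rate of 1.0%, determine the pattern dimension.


Formula: L_pattern = L_casting * (1 + shrinkage_rate/100)
Shrinkage factor = 1 + 1.0/100 = 1.01
L_pattern = 238 mm * 1.01 = 240.3800 mm

Final answer: 240.3800 mm


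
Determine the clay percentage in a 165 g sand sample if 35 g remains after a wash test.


Formula: Clay% = (W_total - W_washed) / W_total * 100
Clay mass = 165 - 35 = 130 g
Clay% = 130 / 165 * 100 = 78.7879%

Answer: 78.7879%


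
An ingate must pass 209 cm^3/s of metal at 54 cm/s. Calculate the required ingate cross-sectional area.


Formula: A_ingate = Q / v  (continuity equation)
A = 209 cm^3/s / 54 cm/s = 3.8704 cm^2

Answer: 3.8704 cm^2


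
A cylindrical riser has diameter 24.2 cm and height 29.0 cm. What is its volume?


Formula: V = pi * (D/2)^2 * H  (cylinder volume)
Radius = D/2 = 24.2/2 = 12.1 cm
V = pi * 12.1^2 * 29.0 = 13338.8568 cm^3

Final answer: 13338.8568 cm^3


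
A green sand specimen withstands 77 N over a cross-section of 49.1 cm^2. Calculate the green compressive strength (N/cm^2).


Formula: Compressive Strength = Force / Area
Strength = 77 N / 49.1 cm^2 = 1.5682 N/cm^2

Final answer: 1.5682 N/cm^2


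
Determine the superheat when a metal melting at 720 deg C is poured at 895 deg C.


Formula: Superheat = T_pour - T_melt
Superheat = 895 - 720 = 175 deg C


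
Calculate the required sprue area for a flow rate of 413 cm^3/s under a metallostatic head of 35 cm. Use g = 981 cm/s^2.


Formula: v = sqrt(2*g*h), A = Q/v
Velocity: v = sqrt(2 * 981 * 35) = sqrt(68670) = 262.0496 cm/s
Sprue area: A = Q / v = 413 / 262.0496 = 1.5760 cm^2

Answer: 1.5760 cm^2


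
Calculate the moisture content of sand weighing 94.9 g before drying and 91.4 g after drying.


Formula: MC = (W_wet - W_dry) / W_wet * 100
Water mass = 94.9 - 91.4 = 3.5 g
MC = 3.5 / 94.9 * 100 = 3.6881%

Final answer: 3.6881%


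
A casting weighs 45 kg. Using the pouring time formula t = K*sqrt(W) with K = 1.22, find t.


Formula: t = K * sqrt(W)
sqrt(W) = sqrt(45) = 6.70820
t = 1.22 * 6.70820 = 8.1840 s

Answer: 8.1840 s


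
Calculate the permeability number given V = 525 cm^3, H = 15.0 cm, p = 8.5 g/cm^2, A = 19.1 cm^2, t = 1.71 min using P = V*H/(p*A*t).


Formula: Permeability Number P = (V * H) / (p * A * t)
Numerator: V * H = 525 * 15.0 = 7875.0
Denominator: p * A * t = 8.5 * 19.1 * 1.71 = 277.6185
P = 7875.0 / 277.6185 = 28.3663


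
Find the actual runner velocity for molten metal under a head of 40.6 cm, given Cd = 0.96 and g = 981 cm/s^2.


Formula: v = Cd * sqrt(2 * g * h)  (Torricelli with discharge coefficient)
2*g*h = 2 * 981 * 40.6 = 79657.2 cm^2/s^2
sqrt(79657.2) = 282.23607 cm/s
v = 0.96 * 282.23607 = 270.9466 cm/s

270.9466 cm/s


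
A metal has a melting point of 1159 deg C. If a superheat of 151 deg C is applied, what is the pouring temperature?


Formula: T_pour = T_melt + Superheat
T_pour = 1159 + 151 = 1310 deg C

Final answer: 1310 deg C


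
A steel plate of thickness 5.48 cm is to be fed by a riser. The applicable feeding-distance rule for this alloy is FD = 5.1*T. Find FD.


Formula: FD = 5.1 * T  (riser feeding-distance rule)
FD = 5.1 * 5.48 cm = 27.9480 cm

Final answer: 27.9480 cm


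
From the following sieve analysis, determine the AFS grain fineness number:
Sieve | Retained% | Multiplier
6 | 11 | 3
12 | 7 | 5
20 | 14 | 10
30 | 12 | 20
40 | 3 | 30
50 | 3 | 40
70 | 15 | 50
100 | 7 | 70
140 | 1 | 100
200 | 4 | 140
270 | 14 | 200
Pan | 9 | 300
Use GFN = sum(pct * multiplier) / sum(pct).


Formula: GFN = sum(pct * multiplier) / sum(pct)
sum(pct * multiplier) = 8058
sum(pct) = 100
GFN = 8058 / 100 = 80.58

Answer: 80.58


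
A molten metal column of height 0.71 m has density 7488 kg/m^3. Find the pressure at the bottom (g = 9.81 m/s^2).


Formula: P = rho * g * h
rho * g = 7488 * 9.81 = 73457.28 N/m^3
P = 73457.28 * 0.71 = 52154.6688 Pa

Answer: 52154.6688 Pa
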